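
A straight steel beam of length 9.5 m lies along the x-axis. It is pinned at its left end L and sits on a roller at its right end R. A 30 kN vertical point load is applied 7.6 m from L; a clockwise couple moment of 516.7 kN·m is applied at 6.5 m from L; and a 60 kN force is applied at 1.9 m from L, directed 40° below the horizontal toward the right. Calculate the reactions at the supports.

L_x = -45.96 kN, L_y = -17.54 kN, R_y = 86.10 kN

Moments about L: R_y·9.5 − 30·7.6 − 516.7 − 60·sin40°·1.9 = 0 → R_y = 817.978/9.5 = 86.1029 ≈ 86.10 kN.
ΣF_y = 0: L_y + 86.1029 − 30 − 60·sin40° = 0 → L_y = -17.54 kN.
ΣF_x = 0: L_x + 60·cos40° = 0 → L_x = -45.96 kN.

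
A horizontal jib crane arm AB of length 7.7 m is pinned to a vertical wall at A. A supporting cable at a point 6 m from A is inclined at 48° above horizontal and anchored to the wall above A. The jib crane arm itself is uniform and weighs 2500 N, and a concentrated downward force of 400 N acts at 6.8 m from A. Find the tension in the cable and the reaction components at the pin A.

ΣM about A: T·sin48°·6 − 2500·3.85 − 400·6.8 = 0 → T = 12345/(6·0.743145) = 2768.64 ≈ 2769 N.
ΣF_x = 0: A_x − T·cos48° = 0 → A_x = 2768.64 × 0.669131 = 1853 N.
ΣF_y = 0: A_y + T·sin48° − 2500 − 400 = 0 → A_y = 2900 − 2768.64 × 0.743145 = 842.5 N.

T = 2769 N, A_x = 1853 N, A_y = 842.5 N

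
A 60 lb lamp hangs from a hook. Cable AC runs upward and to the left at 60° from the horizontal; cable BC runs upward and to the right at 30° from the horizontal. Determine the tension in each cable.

T_AC = 51.96 lb, T_BC = 30.00 lb

ΣF_x = 0: −T_AC·cos60° + T_BC·cos30° = 0 → T_BC = 0.57735·T_AC.
ΣF_y = 0: T_AC·sin60° + T_BC·sin30° = 60.
Substitute: T_AC·(0.866025 + 0.57735·0.5) = 60 → T_AC = 51.9615 ≈ 51.96 lb.
Then T_BC = 0.57735 × 51.9615 = 30.00 lb.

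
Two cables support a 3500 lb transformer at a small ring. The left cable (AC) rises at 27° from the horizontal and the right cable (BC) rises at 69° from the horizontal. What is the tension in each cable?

ΣF_x = 0: −T_AC·cos27° + T_BC·cos69° = 0 → T_BC = 2.48629·T_AC.
ΣF_y = 0: T_AC·sin27° + T_BC·sin69° = 3500.
Substitute: T_AC·(0.45399 + 2.48629·0.93358) = 3500 → T_AC = 1261.2 ≈ 1261 lb.
Then T_BC = 2.48629 × 1261.2 = 3136 lb.

T_AC = 1261 lb, T_BC = 3136 lb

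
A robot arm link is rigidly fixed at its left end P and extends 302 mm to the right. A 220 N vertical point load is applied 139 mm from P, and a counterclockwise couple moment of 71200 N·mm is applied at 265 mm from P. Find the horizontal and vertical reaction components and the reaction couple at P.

P_x = 0, P_y = 220.0 N, M_P = -40620 N·mm

ΣF_x = 0: P_x = 0.
ΣF_y = 0: P_y − 220 = 0 → P_y = 220.0 N.
ΣM about P: M_P − 220·139 + 71200 = 0 → M_P = -40620 N·mm.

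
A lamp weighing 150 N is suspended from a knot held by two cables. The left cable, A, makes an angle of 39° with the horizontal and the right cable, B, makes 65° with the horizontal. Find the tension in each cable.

ΣF_x = 0: −T_A·cos39° + T_B·cos65° = 0 → T_B = 1.83888·T_A.
ΣF_y = 0: T_A·sin39° + T_B·sin65° = 150.
Substitute: T_A·(0.62932 + 1.83888·0.906308) = 150 → T_A = 65.3335 ≈ 65.33 N.
Then T_B = 1.83888 × 65.3335 = 120.1 N.

T_A = 65.33 N, T_B = 120.1 N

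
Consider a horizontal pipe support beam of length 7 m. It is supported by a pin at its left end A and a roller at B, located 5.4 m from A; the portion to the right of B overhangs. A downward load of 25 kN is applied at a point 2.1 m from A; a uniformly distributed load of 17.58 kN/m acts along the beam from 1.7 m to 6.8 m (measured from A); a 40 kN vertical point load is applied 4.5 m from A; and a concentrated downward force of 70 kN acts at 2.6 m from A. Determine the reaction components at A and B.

Resultant of the distributed load: 17.58 × 5.1 = 89.658 kN at 4.25 m from A.
ΣM about A: B_y·5.4 − 25·2.1 − (17.58·5.1)·4.25 − 40·4.5 − 70·2.6 = 0 → B_y = 795.5465/5.4 = 147.323 ≈ 147.3 kN.
ΣF_y = 0: A_y + 147.323 − 25 − 17.58·5.1 − 40 − 70 = 0 → A_y = 77.33 kN.
ΣF_x = 0: no horizontal applied forces, so A_x = 0.

A_x = 0, A_y = 77.33 kN, B_y = 147.3 kN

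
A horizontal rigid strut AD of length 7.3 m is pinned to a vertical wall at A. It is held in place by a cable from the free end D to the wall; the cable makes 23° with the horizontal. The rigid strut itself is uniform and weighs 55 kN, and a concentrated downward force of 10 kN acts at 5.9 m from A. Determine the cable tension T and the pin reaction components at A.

T = 91.07 kN, A_x = 83.83 kN, A_y = 29.42 kN

ΣM about A: T·sin23°·7.3 − 55·3.65 − 10·5.9 = 0 → T = 259.75/(7.3·0.390731) = 91.0657 ≈ 91.07 kN.
ΣF_x = 0: A_x − T·cos23° = 0 → A_x = 91.0657 × 0.920505 = 83.83 kN.
ΣF_y = 0: A_y + T·sin23° − 55 − 10 = 0 → A_y = 65 − 91.0657 × 0.390731 = 29.42 kN.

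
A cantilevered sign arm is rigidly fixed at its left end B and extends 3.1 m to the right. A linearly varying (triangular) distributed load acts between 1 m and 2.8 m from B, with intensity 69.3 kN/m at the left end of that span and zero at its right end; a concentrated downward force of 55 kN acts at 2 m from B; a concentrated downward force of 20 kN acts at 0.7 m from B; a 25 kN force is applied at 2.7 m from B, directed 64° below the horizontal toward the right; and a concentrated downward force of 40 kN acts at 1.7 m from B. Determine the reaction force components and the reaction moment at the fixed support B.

B_x = -10.96 kN, B_y = 199.8 kN, M_B = 352.5 kN·m

Resultant of the triangular load: ½ × 69.3 × 1.8 = 62.37 kN, acting at 1.6 m from B (one-third of the span from the peak).
ΣF_x = 0: B_x + 25·cos64° = 0 → B_x = -10.96 kN.
ΣF_y = 0: B_y − ½·69.3·1.8 − 55 − 20 − 25·sin64° − 40 = 0 → B_y = 199.8 kN.
ΣM about B: M_B − (½·69.3·1.8)·1.6 − 55·2 − 20·0.7 − 25·sin64°·2.7 − 40·1.7 = 0 → M_B = 352.5 kN·m.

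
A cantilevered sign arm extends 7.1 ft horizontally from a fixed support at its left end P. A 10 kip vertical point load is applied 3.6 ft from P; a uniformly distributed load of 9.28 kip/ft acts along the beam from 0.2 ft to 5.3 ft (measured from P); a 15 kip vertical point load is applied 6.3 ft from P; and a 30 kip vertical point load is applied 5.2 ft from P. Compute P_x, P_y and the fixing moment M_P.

P_x = 0, P_y = 102.3 kip, M_P = 416.7 kip·ft

Resultant of the distributed load: 9.28 × 5.1 = 47.328 kip at 2.75 ft from P.
ΣF_x = 0: P_x = 0.
ΣF_y = 0: P_y − 10 − 9.28·5.1 − 15 − 30 = 0 → P_y = 102.3 kip.
ΣM about P: M_P − 10·3.6 − (9.28·5.1)·2.75 − 15·6.3 − 30·5.2 = 0 → M_P = 416.7 kip·ft.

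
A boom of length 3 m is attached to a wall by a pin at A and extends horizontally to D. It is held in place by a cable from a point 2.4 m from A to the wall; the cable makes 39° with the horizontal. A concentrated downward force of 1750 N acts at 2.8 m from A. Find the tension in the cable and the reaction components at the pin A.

ΣM about A: T·sin39°·2.4 − 1750·2.8 = 0 → T = 4900/(2.4·0.62932) = 3244.24 ≈ 3244 N.
ΣF_x = 0: A_x − T·cos39° = 0 → A_x = 3244.24 × 0.777146 = 2521 N.
ΣF_y = 0: A_y + T·sin39° − 1750 = 0 → A_y = 1750 − 3244.24 × 0.62932 = -291.7 N.

T = 3244 N, A_x = 2521 N, A_y = -291.7 N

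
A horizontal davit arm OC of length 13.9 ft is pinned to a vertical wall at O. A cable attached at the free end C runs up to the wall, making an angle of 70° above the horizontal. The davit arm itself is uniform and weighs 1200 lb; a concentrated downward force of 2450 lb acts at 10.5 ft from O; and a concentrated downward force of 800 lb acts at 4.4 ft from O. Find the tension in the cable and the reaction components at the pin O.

T = 2877 lb, O_x = 984.2 lb, O_y = 1746 lb

ΣM about O: T·sin70°·13.9 − 1200·6.95 − 2450·10.5 − 800·4.4 = 0 → T = 37585/(13.9·0.939693) = 2877.49 ≈ 2877 lb.
ΣF_x = 0: O_x − T·cos70° = 0 → O_x = 2877.49 × 0.34202 = 984.2 lb.
ΣF_y = 0: O_y + T·sin70° − 1200 − 2450 − 800 = 0 → O_y = 4450 − 2877.49 × 0.939693 = 1746 lb.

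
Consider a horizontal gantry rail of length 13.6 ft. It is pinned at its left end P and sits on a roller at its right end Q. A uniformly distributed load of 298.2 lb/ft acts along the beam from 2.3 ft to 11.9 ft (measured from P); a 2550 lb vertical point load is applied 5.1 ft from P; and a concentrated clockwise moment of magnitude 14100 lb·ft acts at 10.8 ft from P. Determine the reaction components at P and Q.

P_x = 0, P_y = 1925 lb, Q_y = 3488 lb

Resultant of the distributed load: 298.2 × 9.6 = 2862.72 lb at 7.1 ft from P.
Taking moments about P: Q_y·13.6 − (298.2·9.6)·7.1 − 2550·5.1 − 14100 = 0 → Q_y = 47430.312/13.6 = 3487.52 ≈ 3488 lb.
ΣF_y = 0: P_y + 3487.52 − 298.2·9.6 − 2550 = 0 → P_y = 1925 lb.
ΣF_x = 0: no horizontal applied forces, so P_x = 0.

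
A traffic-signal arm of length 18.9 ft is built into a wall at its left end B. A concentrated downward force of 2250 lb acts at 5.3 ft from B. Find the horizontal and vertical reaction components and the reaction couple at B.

B_x = 0, B_y = 2250 lb, M_B = 11920 lb·ft

ΣF_x = 0: B_x = 0.
ΣF_y = 0: B_y − 2250 = 0 → B_y = 2250 lb.
ΣM about B: M_B − 2250·5.3 = 0 → M_B = 11920 lb·ft.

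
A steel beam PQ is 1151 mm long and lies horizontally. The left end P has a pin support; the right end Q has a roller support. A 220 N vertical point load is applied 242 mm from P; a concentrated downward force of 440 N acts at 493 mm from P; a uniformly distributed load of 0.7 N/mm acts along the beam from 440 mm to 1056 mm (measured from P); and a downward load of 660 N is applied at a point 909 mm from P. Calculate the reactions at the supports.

Resultant of the distributed load: 0.7 × 616 = 431.2 N at 748 mm from P.
ΣM about P: Q_y·1151 − 220·242 − 440·493 − (0.7·616)·748 − 660·909 = 0 → Q_y = 1192637.6/1151 = 1036.18 ≈ 1036 N.
ΣF_y = 0: P_y + 1036.18 − 220 − 440 − 0.7·616 − 660 = 0 → P_y = 715.0 N.
ΣF_x = 0: no horizontal applied forces, so P_x = 0.

P_x = 0, P_y = 715.0 N, Q_y = 1036 N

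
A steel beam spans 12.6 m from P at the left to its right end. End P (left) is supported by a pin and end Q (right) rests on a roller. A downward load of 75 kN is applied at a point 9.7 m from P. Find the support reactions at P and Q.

Taking moments about P: Q_y·12.6 − 75·9.7 = 0 → Q_y = 727.5/12.6 = 57.7381 ≈ 57.74 kN.
ΣF_y = 0: P_y + 57.7381 − 75 = 0 → P_y = 17.26 kN.
ΣF_x = 0: no horizontal applied forces, so P_x = 0.

P_x = 0, P_y = 17.26 kN, Q_y = 57.74 kN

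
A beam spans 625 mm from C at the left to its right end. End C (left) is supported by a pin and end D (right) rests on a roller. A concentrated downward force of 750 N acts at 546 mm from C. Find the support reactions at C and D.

ΣM about C: D_y·625 − 750·546 = 0 → D_y = 409500/625 = 655.2 N.
ΣF_y = 0: C_y + 655.2 − 750 = 0 → C_y = 94.80 N.
ΣF_x = 0: no horizontal applied forces, so C_x = 0.

C_x = 0, C_y = 94.80 N, D_y = 655.2 N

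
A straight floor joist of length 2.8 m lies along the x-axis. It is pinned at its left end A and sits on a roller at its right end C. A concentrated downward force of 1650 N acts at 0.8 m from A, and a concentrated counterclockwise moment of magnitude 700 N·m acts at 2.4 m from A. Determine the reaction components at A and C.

A_x = 0, A_y = 1429 N, C_y = 221.4 N

ΣM about A: C_y·2.8 − 1650·0.8 + 700 = 0 → C_y = 620/2.8 = 221.429 ≈ 221.4 N.
ΣF_y = 0: A_y + 221.429 − 1650 = 0 → A_y = 1429 N.
ΣF_x = 0: no horizontal applied forces, so A_x = 0.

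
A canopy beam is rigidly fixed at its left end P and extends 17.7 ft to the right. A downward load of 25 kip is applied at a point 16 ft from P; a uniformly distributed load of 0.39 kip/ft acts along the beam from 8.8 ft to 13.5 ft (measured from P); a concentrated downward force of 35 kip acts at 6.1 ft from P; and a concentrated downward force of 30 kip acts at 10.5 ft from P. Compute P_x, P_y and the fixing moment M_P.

P_x = 0, P_y = 91.83 kip, M_P = 948.9 kip·ft

Resultant of the distributed load: 0.39 × 4.7 = 1.833 kip at 11.15 ft from P.
ΣF_x = 0: P_x = 0.
ΣF_y = 0: P_y − 25 − 0.39·4.7 − 35 − 30 = 0 → P_y = 91.83 kip.
ΣM about P: M_P − 25·16 − (0.39·4.7)·11.15 − 35·6.1 − 30·10.5 = 0 → M_P = 948.9 kip·ft.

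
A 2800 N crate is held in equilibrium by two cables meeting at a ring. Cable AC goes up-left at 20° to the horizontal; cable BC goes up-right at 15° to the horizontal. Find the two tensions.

T_AC = 4715 N, T_BC = 4587 N

ΣF_x = 0: −T_AC·cos20° + T_BC·cos15° = 0 → T_BC = 0.972841·T_AC.
ΣF_y = 0: T_AC·sin20° + T_BC·sin15° = 2800.
Substitute: T_AC·(0.34202 + 0.972841·0.258819) = 2800 → T_AC = 4715.32 ≈ 4715 N.
Then T_BC = 0.972841 × 4715.32 = 4587 N.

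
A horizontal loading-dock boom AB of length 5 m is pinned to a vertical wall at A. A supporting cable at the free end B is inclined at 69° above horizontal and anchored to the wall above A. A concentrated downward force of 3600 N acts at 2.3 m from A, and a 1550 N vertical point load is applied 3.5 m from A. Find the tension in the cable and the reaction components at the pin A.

ΣM about A: T·sin69°·5 − 3600·2.3 − 1550·3.5 = 0 → T = 13705/(5·0.93358) = 2936.01 ≈ 2936 N.
ΣF_x = 0: A_x − T·cos69° = 0 → A_x = 2936.01 × 0.358368 = 1052 N.
ΣF_y = 0: A_y + T·sin69° − 3600 − 1550 = 0 → A_y = 5150 − 2936.01 × 0.93358 = 2409 N.

T = 2936 N, A_x = 1052 N, A_y = 2409 N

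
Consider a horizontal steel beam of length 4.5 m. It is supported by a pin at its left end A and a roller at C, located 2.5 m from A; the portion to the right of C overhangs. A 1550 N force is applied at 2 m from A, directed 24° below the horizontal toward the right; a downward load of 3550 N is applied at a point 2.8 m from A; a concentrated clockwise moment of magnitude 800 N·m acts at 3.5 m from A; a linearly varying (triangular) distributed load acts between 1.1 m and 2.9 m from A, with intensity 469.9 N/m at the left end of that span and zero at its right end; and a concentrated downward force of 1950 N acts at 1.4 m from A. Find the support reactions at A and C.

A_x = -1416 N, A_y = 373.4 N, C_y = 6180 N

Resultant of the triangular load: ½ × 469.9 × 1.8 = 422.91 N, acting at 1.7 m from A (one-third of the span from the peak).
Taking moments about A: C_y·2.5 − 1550·sin24°·2 − 3550·2.8 − 800 − (½·469.9·1.8)·1.7 − 1950·1.4 = 0 → C_y = 15449.8/2.5 = 6179.92 ≈ 6180 N.
ΣF_y = 0: A_y + 6179.92 − 1550·sin24° − 3550 − ½·469.9·1.8 − 1950 = 0 → A_y = 373.4 N.
ΣF_x = 0: A_x + 1550·cos24° = 0 → A_x = -1416 N.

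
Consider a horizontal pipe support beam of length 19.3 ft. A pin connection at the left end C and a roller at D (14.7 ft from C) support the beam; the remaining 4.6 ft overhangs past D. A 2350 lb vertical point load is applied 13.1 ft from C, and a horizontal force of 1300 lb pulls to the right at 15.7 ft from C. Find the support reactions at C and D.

Taking moments about C: D_y·14.7 − 2350·13.1 = 0 → D_y = 30785/14.7 = 2094.22 ≈ 2094 lb.
ΣF_y = 0: C_y + 2094.22 − 2350 = 0 → C_y = 255.8 lb.
ΣF_x = 0: C_x + 1300 = 0 → C_x = -1300 lb.

C_x = -1300 lb, C_y = 255.8 lb, D_y = 2094 lb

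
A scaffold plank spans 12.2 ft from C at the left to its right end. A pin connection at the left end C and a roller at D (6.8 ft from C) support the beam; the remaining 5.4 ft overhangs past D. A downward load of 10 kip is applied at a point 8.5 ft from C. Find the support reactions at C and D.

Moments about C: D_y·6.8 − 10·8.5 = 0 → D_y = 85/6.8 = 12.50 kip.
ΣF_y = 0: C_y + 12.5 − 10 = 0 → C_y = -2.500 kip.
ΣF_x = 0: no horizontal applied forces, so C_x = 0.

C_x = 0, C_y = -2.500 kip, D_y = 12.50 kip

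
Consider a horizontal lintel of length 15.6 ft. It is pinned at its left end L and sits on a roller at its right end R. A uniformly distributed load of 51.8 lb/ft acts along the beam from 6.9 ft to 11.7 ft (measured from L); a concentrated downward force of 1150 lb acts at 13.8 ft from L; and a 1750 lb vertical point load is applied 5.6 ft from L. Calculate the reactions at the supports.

L_x = 0, L_y = 1355 lb, R_y = 1794 lb

Resultant of the distributed load: 51.8 × 4.8 = 248.64 lb at 9.3 ft from L.
ΣM about L: R_y·15.6 − (51.8·4.8)·9.3 − 1150·13.8 − 1750·5.6 = 0 → R_y = 27982.352/15.6 = 1793.74 ≈ 1794 lb.
ΣF_y = 0: L_y + 1793.74 − 51.8·4.8 − 1150 − 1750 = 0 → L_y = 1355 lb.
ΣF_x = 0: no horizontal applied forces, so L_x = 0.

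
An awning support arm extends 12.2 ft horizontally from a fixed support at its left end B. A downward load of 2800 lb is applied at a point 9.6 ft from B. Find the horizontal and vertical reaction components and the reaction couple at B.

B_x = 0, B_y = 2800 lb, M_B = 26880 lb·ft

ΣF_x = 0: B_x = 0.
ΣF_y = 0: B_y − 2800 = 0 → B_y = 2800 lb.
ΣM about B: M_B − 2800·9.6 = 0 → M_B = 26880 lb·ft.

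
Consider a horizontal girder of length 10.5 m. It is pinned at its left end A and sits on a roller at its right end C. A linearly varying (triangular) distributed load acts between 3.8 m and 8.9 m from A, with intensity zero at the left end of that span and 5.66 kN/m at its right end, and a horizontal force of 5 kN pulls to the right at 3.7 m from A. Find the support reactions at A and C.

Resultant of the triangular load: ½ × 5.66 × 5.1 = 14.433 kN, acting at 7.2 m from A (one-third of the span from the peak).
Taking moments about A: C_y·10.5 − (½·5.66·5.1)·7.2 = 0 → C_y = 103.9176/10.5 = 9.89691 ≈ 9.897 kN.
ΣF_y = 0: A_y + 9.89691 − ½·5.66·5.1 = 0 → A_y = 4.536 kN.
ΣF_x = 0: A_x + 5 = 0 → A_x = -5.000 kN.

A_x = -5.000 kN, A_y = 4.536 kN, C_y = 9.897 kN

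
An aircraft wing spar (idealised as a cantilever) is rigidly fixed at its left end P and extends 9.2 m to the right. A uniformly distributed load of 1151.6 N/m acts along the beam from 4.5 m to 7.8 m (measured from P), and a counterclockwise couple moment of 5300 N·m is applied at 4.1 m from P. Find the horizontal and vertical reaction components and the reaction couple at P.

Resultant of the distributed load: 1151.6 × 3.3 = 3800.28 N at 6.15 m from P.
ΣF_x = 0: P_x = 0.
ΣF_y = 0: P_y − 1151.6·3.3 = 0 → P_y = 3800 N.
ΣM about P: M_P − (1151.6·3.3)·6.15 + 5300 = 0 → M_P = 18070 N·m.

P_x = 0, P_y = 3800 N, M_P = 18070 N·m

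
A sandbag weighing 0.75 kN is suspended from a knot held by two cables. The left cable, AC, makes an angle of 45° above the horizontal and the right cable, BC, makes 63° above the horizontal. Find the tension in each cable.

T_AC = 0.3580 kN, T_BC = 0.5576 kN

ΣF_x = 0: −T_AC·cos45° + T_BC·cos63° = 0 → T_BC = 1.55754·T_AC.
ΣF_y = 0: T_AC·sin45° + T_BC·sin63° = 0.75.
Substitute: T_AC·(0.707107 + 1.55754·0.891007) = 0.75 → T_AC = 0.358015 ≈ 0.3580 kN.
Then T_BC = 1.55754 × 0.358015 = 0.5576 kN.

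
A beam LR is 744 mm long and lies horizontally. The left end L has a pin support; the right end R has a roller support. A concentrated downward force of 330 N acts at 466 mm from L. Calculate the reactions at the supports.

Taking moments about L: R_y·744 − 330·466 = 0 → R_y = 153780/744 = 206.694 ≈ 206.7 N.
ΣF_y = 0: L_y + 206.694 − 330 = 0 → L_y = 123.3 N.
ΣF_x = 0: no horizontal applied forces, so L_x = 0.

L_x = 0, L_y = 123.3 N, R_y = 206.7 N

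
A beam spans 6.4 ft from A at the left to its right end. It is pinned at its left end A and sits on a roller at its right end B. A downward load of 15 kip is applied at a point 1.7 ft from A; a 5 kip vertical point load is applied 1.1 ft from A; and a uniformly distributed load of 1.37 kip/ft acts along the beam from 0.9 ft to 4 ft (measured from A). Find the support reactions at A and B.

A_x = 0, A_y = 17.78 kip, B_y = 6.470 kip

Resultant of the distributed load: 1.37 × 3.1 = 4.247 kip at 2.45 ft from A.
Moments about A: B_y·6.4 − 15·1.7 − 5·1.1 − (1.37·3.1)·2.45 = 0 → B_y = 41.40515/6.4 = 6.46955 ≈ 6.470 kip.
ΣF_y = 0: A_y + 6.46955 − 15 − 5 − 1.37·3.1 = 0 → A_y = 17.78 kip.
ΣF_x = 0: no horizontal applied forces, so A_x = 0.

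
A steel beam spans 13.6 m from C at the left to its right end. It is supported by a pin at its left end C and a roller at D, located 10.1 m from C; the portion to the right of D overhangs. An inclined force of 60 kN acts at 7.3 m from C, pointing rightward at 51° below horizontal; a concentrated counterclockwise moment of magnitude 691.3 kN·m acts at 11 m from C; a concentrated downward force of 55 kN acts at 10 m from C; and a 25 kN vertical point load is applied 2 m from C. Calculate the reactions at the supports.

Taking moments about C: D_y·10.1 − 60·sin51°·7.3 + 691.3 − 55·10 − 25·2 = 0 → D_y = 249.09/10.1 = 24.6624 ≈ 24.66 kN.
ΣF_y = 0: C_y + 24.6624 − 60·sin51° − 55 − 25 = 0 → C_y = 102.0 kN.
ΣF_x = 0: C_x + 60·cos51° = 0 → C_x = -37.76 kN.

C_x = -37.76 kN, C_y = 102.0 kN, D_y = 24.66 kN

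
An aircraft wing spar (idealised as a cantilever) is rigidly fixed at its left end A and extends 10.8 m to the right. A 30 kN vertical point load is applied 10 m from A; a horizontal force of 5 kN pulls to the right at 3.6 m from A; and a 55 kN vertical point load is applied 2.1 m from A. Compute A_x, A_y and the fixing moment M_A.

ΣF_x = 0: A_x + 5 = 0 → A_x = -5.000 kN.
ΣF_y = 0: A_y − 30 − 55 = 0 → A_y = 85.00 kN.
ΣM about A: M_A − 30·10 − 55·2.1 = 0 → M_A = 415.5 kN·m.

A_x = -5.000 kN, A_y = 85.00 kN, M_A = 415.5 kN·m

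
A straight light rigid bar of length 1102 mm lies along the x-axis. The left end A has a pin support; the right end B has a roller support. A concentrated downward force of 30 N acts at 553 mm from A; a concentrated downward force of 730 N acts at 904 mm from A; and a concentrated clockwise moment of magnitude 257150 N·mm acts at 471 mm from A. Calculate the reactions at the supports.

Taking moments about A: B_y·1102 − 30·553 − 730·904 − 257150 = 0 → B_y = 933660/1102 = 847.241 ≈ 847.2 N.
ΣF_y = 0: A_y + 847.241 − 30 − 730 = 0 → A_y = -87.24 N.
ΣF_x = 0: no horizontal applied forces, so A_x = 0.

A_x = 0, A_y = -87.24 N, B_y = 847.2 N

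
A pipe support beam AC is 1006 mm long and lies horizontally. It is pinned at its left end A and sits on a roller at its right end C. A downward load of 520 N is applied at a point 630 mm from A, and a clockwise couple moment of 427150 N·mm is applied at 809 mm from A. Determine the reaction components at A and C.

ΣM about A: C_y·1006 − 520·630 − 427150 = 0 → C_y = 754750/1006 = 750.249 ≈ 750.2 N.
ΣF_y = 0: A_y + 750.249 − 520 = 0 → A_y = -230.2 N.
ΣF_x = 0: no horizontal applied forces, so A_x = 0.

A_x = 0, A_y = -230.2 N, C_y = 750.2 N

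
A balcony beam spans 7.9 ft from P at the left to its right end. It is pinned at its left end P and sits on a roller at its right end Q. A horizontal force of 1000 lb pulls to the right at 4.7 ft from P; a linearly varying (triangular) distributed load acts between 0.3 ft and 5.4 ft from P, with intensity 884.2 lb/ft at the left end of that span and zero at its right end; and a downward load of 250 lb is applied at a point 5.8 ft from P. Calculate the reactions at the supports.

Resultant of the triangular load: ½ × 884.2 × 5.1 = 2254.71 lb, acting at 2 ft from P (one-third of the span from the peak).
Moments about P: Q_y·7.9 − (½·884.2·5.1)·2 − 250·5.8 = 0 → Q_y = 5959.42/7.9 = 754.357 ≈ 754.4 lb.
ΣF_y = 0: P_y + 754.357 − ½·884.2·5.1 − 250 = 0 → P_y = 1750 lb.
ΣF_x = 0: P_x + 1000 = 0 → P_x = -1000 lb.

P_x = -1000 lb, P_y = 1750 lb, Q_y = 754.4 lb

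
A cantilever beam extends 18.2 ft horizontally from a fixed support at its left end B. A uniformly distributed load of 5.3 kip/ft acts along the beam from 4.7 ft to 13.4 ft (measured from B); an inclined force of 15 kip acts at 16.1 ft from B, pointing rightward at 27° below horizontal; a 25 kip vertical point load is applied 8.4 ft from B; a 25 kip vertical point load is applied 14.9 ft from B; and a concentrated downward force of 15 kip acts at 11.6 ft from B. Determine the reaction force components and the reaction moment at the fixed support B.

B_x = -13.37 kip, B_y = 117.9 kip, M_B = 1283 kip·ft

Resultant of the distributed load: 5.3 × 8.7 = 46.11 kip at 9.05 ft from B.
ΣF_x = 0: B_x + 15·cos27° = 0 → B_x = -13.37 kip.
ΣF_y = 0: B_y − 5.3·8.7 − 15·sin27° − 25 − 25 − 15 = 0 → B_y = 117.9 kip.
ΣM about B: M_B − (5.3·8.7)·9.05 − 15·sin27°·16.1 − 25·8.4 − 25·14.9 − 15·11.6 = 0 → M_B = 1283 kip·ft.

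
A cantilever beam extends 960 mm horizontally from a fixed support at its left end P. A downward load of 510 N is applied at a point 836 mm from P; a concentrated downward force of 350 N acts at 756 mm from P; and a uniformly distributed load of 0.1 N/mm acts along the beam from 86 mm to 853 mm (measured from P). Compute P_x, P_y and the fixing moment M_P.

Resultant of the distributed load: 0.1 × 767 = 76.7 N at 469.5 mm from P.
ΣF_x = 0: P_x = 0.
ΣF_y = 0: P_y − 510 − 350 − 0.1·767 = 0 → P_y = 936.7 N.
ΣM about P: M_P − 510·836 − 350·756 − (0.1·767)·469.5 = 0 → M_P = 727000 N·mm.

P_x = 0, P_y = 936.7 N, M_P = 727000 N·mm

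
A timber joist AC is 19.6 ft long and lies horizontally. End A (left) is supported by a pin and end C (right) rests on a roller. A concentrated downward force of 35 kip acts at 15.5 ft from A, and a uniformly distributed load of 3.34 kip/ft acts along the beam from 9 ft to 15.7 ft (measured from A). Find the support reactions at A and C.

Resultant of the distributed load: 3.34 × 6.7 = 22.378 kip at 12.35 ft from A.
Taking moments about A: C_y·19.6 − 35·15.5 − (3.34·6.7)·12.35 = 0 → C_y = 818.8683/19.6 = 41.779 ≈ 41.78 kip.
ΣF_y = 0: A_y + 41.779 − 35 − 3.34·6.7 = 0 → A_y = 15.60 kip.
ΣF_x = 0: no horizontal applied forces, so A_x = 0.

A_x = 0, A_y = 15.60 kip, C_y = 41.78 kip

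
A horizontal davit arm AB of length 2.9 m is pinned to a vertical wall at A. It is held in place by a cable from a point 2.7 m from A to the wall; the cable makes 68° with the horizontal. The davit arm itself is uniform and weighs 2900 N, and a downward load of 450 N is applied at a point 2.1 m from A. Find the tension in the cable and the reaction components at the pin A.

ΣM about A: T·sin68°·2.7 − 2900·1.45 − 450·2.1 = 0 → T = 5150/(2.7·0.927184) = 2057.2 ≈ 2057 N.
ΣF_x = 0: A_x − T·cos68° = 0 → A_x = 2057.2 × 0.374607 = 770.6 N.
ΣF_y = 0: A_y + T·sin68° − 2900 − 450 = 0 → A_y = 3350 − 2057.2 × 0.927184 = 1443 N.

T = 2057 N, A_x = 770.6 N, A_y = 1443 N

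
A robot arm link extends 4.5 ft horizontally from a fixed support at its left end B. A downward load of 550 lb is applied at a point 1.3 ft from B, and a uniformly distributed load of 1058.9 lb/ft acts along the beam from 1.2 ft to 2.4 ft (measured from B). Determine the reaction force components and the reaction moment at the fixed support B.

B_x = 0, B_y = 1821 lb, M_B = 3002 lb·ft

Resultant of the distributed load: 1058.9 × 1.2 = 1270.68 lb at 1.8 ft from B.
ΣF_x = 0: B_x = 0.
ΣF_y = 0: B_y − 550 − 1058.9·1.2 = 0 → B_y = 1821 lb.
ΣM about B: M_B − 550·1.3 − (1058.9·1.2)·1.8 = 0 → M_B = 3002 lb·ft.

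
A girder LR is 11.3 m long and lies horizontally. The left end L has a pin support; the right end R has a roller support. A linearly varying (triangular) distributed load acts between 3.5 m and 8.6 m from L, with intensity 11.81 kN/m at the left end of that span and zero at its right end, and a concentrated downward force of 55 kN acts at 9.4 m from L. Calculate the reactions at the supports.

Resultant of the triangular load: ½ × 11.81 × 5.1 = 30.1155 kN, acting at 5.2 m from L (one-third of the span from the peak).
Taking moments about L: R_y·11.3 − (½·11.81·5.1)·5.2 − 55·9.4 = 0 → R_y = 673.6006/11.3 = 59.6107 ≈ 59.61 kN.
ΣF_y = 0: L_y + 59.6107 − ½·11.81·5.1 − 55 = 0 → L_y = 25.50 kN.
ΣF_x = 0: no horizontal applied forces, so L_x = 0.

L_x = 0, L_y = 25.50 kN, R_y = 59.61 kN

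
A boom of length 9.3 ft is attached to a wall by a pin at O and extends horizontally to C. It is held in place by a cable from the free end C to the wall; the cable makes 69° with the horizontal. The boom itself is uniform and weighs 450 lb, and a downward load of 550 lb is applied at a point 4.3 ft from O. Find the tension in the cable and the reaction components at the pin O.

ΣM about O: T·sin69°·9.3 − 450·4.65 − 550·4.3 = 0 → T = 4457.5/(9.3·0.93358) = 513.401 ≈ 513.4 lb.
ΣF_x = 0: O_x − T·cos69° = 0 → O_x = 513.401 × 0.358368 = 184.0 lb.
ΣF_y = 0: O_y + T·sin69° − 450 − 550 = 0 → O_y = 1000 − 513.401 × 0.93358 = 520.7 lb.

T = 513.4 lb, O_x = 184.0 lb, O_y = 520.7 lb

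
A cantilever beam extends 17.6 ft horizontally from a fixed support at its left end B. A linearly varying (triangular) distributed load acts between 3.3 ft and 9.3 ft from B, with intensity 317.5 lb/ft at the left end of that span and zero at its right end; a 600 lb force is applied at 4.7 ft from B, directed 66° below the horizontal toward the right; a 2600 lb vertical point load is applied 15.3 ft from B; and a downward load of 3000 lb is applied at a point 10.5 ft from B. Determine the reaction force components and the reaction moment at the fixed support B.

Resultant of the triangular load: ½ × 317.5 × 6 = 952.5 lb, acting at 5.3 ft from B (one-third of the span from the peak).
ΣF_x = 0: B_x + 600·cos66° = 0 → B_x = -244.0 lb.
ΣF_y = 0: B_y − ½·317.5·6 − 600·sin66° − 2600 − 3000 = 0 → B_y = 7101 lb.
ΣM about B: M_B − (½·317.5·6)·5.3 − 600·sin66°·4.7 − 2600·15.3 − 3000·10.5 = 0 → M_B = 78900 lb·ft.

B_x = -244.0 lb, B_y = 7101 lb, M_B = 78900 lb·ft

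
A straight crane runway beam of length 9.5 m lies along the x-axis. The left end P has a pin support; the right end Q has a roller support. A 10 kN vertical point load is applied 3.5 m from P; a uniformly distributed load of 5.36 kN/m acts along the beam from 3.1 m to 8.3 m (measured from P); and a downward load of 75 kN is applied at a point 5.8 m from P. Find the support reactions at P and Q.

P_x = 0, P_y = 46.68 kN, Q_y = 66.20 kN

Resultant of the distributed load: 5.36 × 5.2 = 27.872 kN at 5.7 m from P.
Moments about P: Q_y·9.5 − 10·3.5 − (5.36·5.2)·5.7 − 75·5.8 = 0 → Q_y = 628.8704/9.5 = 66.1969 ≈ 66.20 kN.
ΣF_y = 0: P_y + 66.1969 − 10 − 5.36·5.2 − 75 = 0 → P_y = 46.68 kN.
ΣF_x = 0: no horizontal applied forces, so P_x = 0.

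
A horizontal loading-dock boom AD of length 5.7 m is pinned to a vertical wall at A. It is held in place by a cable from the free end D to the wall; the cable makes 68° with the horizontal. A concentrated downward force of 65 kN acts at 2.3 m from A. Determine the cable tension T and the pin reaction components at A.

T = 28.29 kN, A_x = 10.60 kN, A_y = 38.77 kN

ΣM about A: T·sin68°·5.7 − 65·2.3 = 0 → T = 149.5/(5.7·0.927184) = 28.2879 ≈ 28.29 kN.
ΣF_x = 0: A_x − T·cos68° = 0 → A_x = 28.2879 × 0.374607 = 10.60 kN.
ΣF_y = 0: A_y + T·sin68° − 65 = 0 → A_y = 65 − 28.2879 × 0.927184 = 38.77 kN.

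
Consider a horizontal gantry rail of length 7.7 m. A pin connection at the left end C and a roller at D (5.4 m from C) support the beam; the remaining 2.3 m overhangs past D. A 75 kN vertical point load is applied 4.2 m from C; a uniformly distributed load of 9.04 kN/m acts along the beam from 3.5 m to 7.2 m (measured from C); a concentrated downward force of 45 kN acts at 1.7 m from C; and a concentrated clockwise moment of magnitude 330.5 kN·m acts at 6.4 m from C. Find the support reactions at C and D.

Resultant of the distributed load: 9.04 × 3.7 = 33.448 kN at 5.35 m from C.
Moments about C: D_y·5.4 − 75·4.2 − (9.04·3.7)·5.35 − 45·1.7 − 330.5 = 0 → D_y = 900.9468/5.4 = 166.842 ≈ 166.8 kN.
ΣF_y = 0: C_y + 166.842 − 75 − 9.04·3.7 − 45 = 0 → C_y = -13.39 kN.
ΣF_x = 0: no horizontal applied forces, so C_x = 0.

C_x = 0, C_y = -13.39 kN, D_y = 166.8 kN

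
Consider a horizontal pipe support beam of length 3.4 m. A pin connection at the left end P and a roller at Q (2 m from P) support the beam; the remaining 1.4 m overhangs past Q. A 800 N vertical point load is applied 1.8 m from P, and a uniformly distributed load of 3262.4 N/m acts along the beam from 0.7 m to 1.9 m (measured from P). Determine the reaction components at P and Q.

Resultant of the distributed load: 3262.4 × 1.2 = 3914.88 N at 1.3 m from P.
Taking moments about P: Q_y·2 − 800·1.8 − (3262.4·1.2)·1.3 = 0 → Q_y = 6529.344/2 = 3264.67 ≈ 3265 N.
ΣF_y = 0: P_y + 3264.67 − 800 − 3262.4·1.2 = 0 → P_y = 1450 N.
ΣF_x = 0: no horizontal applied forces, so P_x = 0.

P_x = 0, P_y = 1450 N, Q_y = 3265 N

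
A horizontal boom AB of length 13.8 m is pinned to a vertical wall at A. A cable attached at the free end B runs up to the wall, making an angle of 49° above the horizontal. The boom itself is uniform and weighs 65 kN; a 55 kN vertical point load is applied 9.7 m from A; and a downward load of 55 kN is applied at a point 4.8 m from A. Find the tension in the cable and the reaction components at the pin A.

T = 119.6 kN, A_x = 78.49 kN, A_y = 84.71 kN

ΣM about A: T·sin49°·13.8 − 65·6.9 − 55·9.7 − 55·4.8 = 0 → T = 1246/(13.8·0.75471) = 119.635 ≈ 119.6 kN.
ΣF_x = 0: A_x − T·cos49° = 0 → A_x = 119.635 × 0.656059 = 78.49 kN.
ΣF_y = 0: A_y + T·sin49° − 65 − 55 − 55 = 0 → A_y = 175 − 119.635 × 0.75471 = 84.71 kN.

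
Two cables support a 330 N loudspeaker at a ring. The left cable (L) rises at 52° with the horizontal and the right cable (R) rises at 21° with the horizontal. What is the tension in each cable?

ΣF_x = 0: −T_L·cos52° + T_R·cos21° = 0 → T_R = 0.659463·T_L.
ΣF_y = 0: T_L·sin52° + T_R·sin21° = 330.
Substitute: T_L·(0.788011 + 0.659463·0.358368) = 330 → T_L = 322.158 ≈ 322.2 N.
Then T_R = 0.659463 × 322.158 = 212.5 N.

T_L = 322.2 N, T_R = 212.5 N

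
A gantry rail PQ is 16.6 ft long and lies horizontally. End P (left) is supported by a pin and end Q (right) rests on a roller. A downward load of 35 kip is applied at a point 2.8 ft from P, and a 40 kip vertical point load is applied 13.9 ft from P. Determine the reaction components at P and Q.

P_x = 0, P_y = 35.60 kip, Q_y = 39.40 kip

Moments about P: Q_y·16.6 − 35·2.8 − 40·13.9 = 0 → Q_y = 654/16.6 = 39.3976 ≈ 39.40 kip.
ΣF_y = 0: P_y + 39.3976 − 35 − 40 = 0 → P_y = 35.60 kip.
ΣF_x = 0: no horizontal applied forces, so P_x = 0.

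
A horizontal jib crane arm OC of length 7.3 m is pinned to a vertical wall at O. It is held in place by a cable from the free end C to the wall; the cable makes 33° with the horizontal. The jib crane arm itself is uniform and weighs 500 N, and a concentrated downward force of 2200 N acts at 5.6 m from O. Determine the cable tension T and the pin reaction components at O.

T = 3558 N, O_x = 2984 N, O_y = 762.3 N

ΣM about O: T·sin33°·7.3 − 500·3.65 − 2200·5.6 = 0 → T = 14145/(7.3·0.544639) = 3557.72 ≈ 3558 N.
ΣF_x = 0: O_x − T·cos33° = 0 → O_x = 3557.72 × 0.838671 = 2984 N.
ΣF_y = 0: O_y + T·sin33° − 500 − 2200 = 0 → O_y = 2700 − 3557.72 × 0.544639 = 762.3 N.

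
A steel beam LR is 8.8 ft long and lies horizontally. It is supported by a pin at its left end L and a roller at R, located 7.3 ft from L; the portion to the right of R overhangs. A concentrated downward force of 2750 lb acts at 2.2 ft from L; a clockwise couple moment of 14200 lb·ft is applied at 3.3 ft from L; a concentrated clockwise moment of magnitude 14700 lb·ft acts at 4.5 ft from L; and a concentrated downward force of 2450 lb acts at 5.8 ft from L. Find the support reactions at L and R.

ΣM about L: R_y·7.3 − 2750·2.2 − 14200 − 14700 − 2450·5.8 = 0 → R_y = 49160/7.3 = 6734.25 ≈ 6734 lb.
ΣF_y = 0: L_y + 6734.25 − 2750 − 2450 = 0 → L_y = -1534 lb.
ΣF_x = 0: no horizontal applied forces, so L_x = 0.

L_x = 0, L_y = -1534 lb, R_y = 6734 lb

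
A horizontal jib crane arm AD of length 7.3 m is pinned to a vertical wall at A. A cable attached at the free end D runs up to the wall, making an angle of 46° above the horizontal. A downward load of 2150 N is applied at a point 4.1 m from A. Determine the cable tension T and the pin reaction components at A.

T = 1679 N, A_x = 1166 N, A_y = 942.5 N

ΣM about A: T·sin46°·7.3 − 2150·4.1 = 0 → T = 8815/(7.3·0.71934) = 1678.67 ≈ 1679 N.
ΣF_x = 0: A_x − T·cos46° = 0 → A_x = 1678.67 × 0.694658 = 1166 N.
ΣF_y = 0: A_y + T·sin46° − 2150 = 0 → A_y = 2150 − 1678.67 × 0.71934 = 942.5 N.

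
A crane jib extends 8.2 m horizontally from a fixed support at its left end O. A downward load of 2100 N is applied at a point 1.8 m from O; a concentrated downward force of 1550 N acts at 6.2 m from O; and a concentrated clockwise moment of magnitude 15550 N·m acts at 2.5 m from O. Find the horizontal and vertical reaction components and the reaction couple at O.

ΣF_x = 0: O_x = 0.
ΣF_y = 0: O_y − 2100 − 1550 = 0 → O_y = 3650 N.
ΣM about O: M_O − 2100·1.8 − 1550·6.2 − 15550 = 0 → M_O = 28940 N·m.

O_x = 0, O_y = 3650 N, M_O = 28940 N·m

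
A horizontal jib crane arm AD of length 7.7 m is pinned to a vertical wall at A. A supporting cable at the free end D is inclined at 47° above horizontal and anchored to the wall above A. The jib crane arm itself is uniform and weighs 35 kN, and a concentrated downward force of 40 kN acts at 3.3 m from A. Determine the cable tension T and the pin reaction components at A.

ΣM about A: T·sin47°·7.7 − 35·3.85 − 40·3.3 = 0 → T = 266.75/(7.7·0.731354) = 47.3681 ≈ 47.37 kN.
ΣF_x = 0: A_x − T·cos47° = 0 → A_x = 47.3681 × 0.681998 = 32.30 kN.
ΣF_y = 0: A_y + T·sin47° − 35 − 40 = 0 → A_y = 75 − 47.3681 × 0.731354 = 40.36 kN.

T = 47.37 kN, A_x = 32.30 kN, A_y = 40.36 kN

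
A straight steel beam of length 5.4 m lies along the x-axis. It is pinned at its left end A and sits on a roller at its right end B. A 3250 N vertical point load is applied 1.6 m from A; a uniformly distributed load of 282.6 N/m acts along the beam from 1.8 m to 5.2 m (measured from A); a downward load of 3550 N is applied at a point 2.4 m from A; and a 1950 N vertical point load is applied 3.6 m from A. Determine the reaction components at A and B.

A_x = 0, A_y = 5247 N, B_y = 4464 N

Resultant of the distributed load: 282.6 × 3.4 = 960.84 N at 3.5 m from A.
Moments about A: B_y·5.4 − 3250·1.6 − (282.6·3.4)·3.5 − 3550·2.4 − 1950·3.6 = 0 → B_y = 24102.94/5.4 = 4463.51 ≈ 4464 N.
ΣF_y = 0: A_y + 4463.51 − 3250 − 282.6·3.4 − 3550 − 1950 = 0 → A_y = 5247 N.
ΣF_x = 0: no horizontal applied forces, so A_x = 0.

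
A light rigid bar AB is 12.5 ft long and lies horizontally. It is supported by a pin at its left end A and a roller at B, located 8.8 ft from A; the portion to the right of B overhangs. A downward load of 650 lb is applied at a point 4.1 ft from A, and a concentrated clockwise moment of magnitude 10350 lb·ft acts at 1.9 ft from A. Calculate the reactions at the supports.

A_x = 0, A_y = -829.0 lb, B_y = 1479 lb

Taking moments about A: B_y·8.8 − 650·4.1 − 10350 = 0 → B_y = 13015/8.8 = 1478.98 ≈ 1479 lb.
ΣF_y = 0: A_y + 1478.98 − 650 = 0 → A_y = -829.0 lb.
ΣF_x = 0: no horizontal applied forces, so A_x = 0.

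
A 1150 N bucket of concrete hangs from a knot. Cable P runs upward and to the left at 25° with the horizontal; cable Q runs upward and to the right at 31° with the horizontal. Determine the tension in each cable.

ΣF_x = 0: −T_P·cos25° + T_Q·cos31° = 0 → T_Q = 1.05733·T_P.
ΣF_y = 0: T_P·sin25° + T_Q·sin31° = 1150.
Substitute: T_P·(0.422618 + 1.05733·0.515038) = 1150 → T_P = 1189.02 ≈ 1189 N.
Then T_Q = 1.05733 × 1189.02 = 1257 N.

T_P = 1189 N, T_Q = 1257 N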